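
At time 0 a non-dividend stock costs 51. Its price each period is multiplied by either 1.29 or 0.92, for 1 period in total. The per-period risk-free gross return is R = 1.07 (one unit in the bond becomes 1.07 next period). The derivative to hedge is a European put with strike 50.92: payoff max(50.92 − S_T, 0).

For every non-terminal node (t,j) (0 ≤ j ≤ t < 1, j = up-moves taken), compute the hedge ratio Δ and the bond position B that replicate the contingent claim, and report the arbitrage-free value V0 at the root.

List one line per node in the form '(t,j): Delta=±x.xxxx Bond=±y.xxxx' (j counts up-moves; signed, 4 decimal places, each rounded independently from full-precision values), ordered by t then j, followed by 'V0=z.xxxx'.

(0,0): Delta=-0.2120 Bond=13.0336
V0=2.2228

The replicating-portfolio and risk-neutral prices coincide; use p* = (1.07−0.92)/(1.29−0.92) = 0.4054 for the latter.
Terminal values V(1,·): V(1,0)=4.0000, V(1,1)=0.0000
  t=0,j=0: stock 51.0000 → up 65.7900 (V=0.0000), down 46.9200 (V=4.0000). Price 2.2228; hedge Δ=-0.2120, bond B=13.0336.
Root portfolio cost Δ·51+B reproduces V0=2.2228.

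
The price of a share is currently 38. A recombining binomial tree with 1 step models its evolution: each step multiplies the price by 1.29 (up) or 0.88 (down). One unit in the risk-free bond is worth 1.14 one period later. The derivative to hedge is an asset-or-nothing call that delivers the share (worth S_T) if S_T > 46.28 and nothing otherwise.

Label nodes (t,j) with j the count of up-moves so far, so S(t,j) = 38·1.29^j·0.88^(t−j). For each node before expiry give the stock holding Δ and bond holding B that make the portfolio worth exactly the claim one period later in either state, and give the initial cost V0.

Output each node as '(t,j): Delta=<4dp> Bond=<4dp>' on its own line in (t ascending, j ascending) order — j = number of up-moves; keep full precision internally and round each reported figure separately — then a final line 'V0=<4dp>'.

No-arbitrage ⇒ martingale measure with p* = (R−d)/(u−d) = 0.6341.
At expiry t=1: V(1,0)=0.0000, V(1,1)=49.0200
Node (0,0) S=38.0000: V=(p*·49.0200+(1−p*)·0.0000)/1.14=27.2683; Δ=(49.0200−0.0000)/(49.0200−33.4400)=3.1463; B=V−Δ·S=-92.2927
Self-financing check: at every node Δ·S+B equals the discounted successor values.

(0,0): Delta=3.1463 Bond=-92.2927
V0=27.2683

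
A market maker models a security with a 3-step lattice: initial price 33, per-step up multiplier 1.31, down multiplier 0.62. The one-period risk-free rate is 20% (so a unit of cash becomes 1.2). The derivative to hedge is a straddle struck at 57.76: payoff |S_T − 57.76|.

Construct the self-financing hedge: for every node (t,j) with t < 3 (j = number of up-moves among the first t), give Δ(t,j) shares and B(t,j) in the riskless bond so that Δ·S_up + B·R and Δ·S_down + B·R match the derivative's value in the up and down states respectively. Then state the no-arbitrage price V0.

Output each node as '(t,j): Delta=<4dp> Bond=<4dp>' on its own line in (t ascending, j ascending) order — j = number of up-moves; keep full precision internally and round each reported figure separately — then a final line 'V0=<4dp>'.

Under the risk-neutral measure, an up-move has probability p* = (R−d)/(u−d) = 0.8406 and values discount at R = 1.2.
Terminal values V(3,·): V(3,0)=49.8952, V(3,1)=41.1424, V(3,2)=22.6486, V(3,3)=16.4270
  t=2,j=0: stock 12.6852 → up 16.6176 (V=41.1424), down 7.8648 (V=49.8952). Price 35.4481; hedge Δ=-1.0000, bond B=48.1333.
  t=2,j=1: stock 26.8026 → up 35.1114 (V=22.6486), down 16.6176 (V=41.1424). Price 21.3307; hedge Δ=-1.0000, bond B=48.1333.
  t=2,j=2: stock 56.6313 → up 74.1870 (V=16.4270), down 35.1114 (V=22.6486). Price 14.5157; hedge Δ=-0.1592, bond B=23.5325.
  t=1,j=0: stock 20.4600 → up 26.8026 (V=21.3307), down 12.6852 (V=35.4481). Price 19.6511; hedge Δ=-1.0000, bond B=40.1111.
  t=1,j=1: stock 43.2300 → up 56.6313 (V=14.5157), down 26.8026 (V=21.3307). Price 13.0018; hedge Δ=-0.2285, bond B=22.8786.
  t=0,j=0: stock 33.0000 → up 43.2300 (V=13.0018), down 20.4600 (V=19.6511). Price 11.7182; hedge Δ=-0.2920, bond B=21.3549.
Self-financing check: at every node Δ·S+B equals the discounted successor values.

(0,0): Delta=-0.2920 Bond=21.3549
(1,0): Delta=-1.0000 Bond=40.1111
(1,1): Delta=-0.2285 Bond=22.8786
(2,0): Delta=-1.0000 Bond=48.1333
(2,1): Delta=-1.0000 Bond=48.1333
(2,2): Delta=-0.1592 Bond=23.5325
V0=11.7182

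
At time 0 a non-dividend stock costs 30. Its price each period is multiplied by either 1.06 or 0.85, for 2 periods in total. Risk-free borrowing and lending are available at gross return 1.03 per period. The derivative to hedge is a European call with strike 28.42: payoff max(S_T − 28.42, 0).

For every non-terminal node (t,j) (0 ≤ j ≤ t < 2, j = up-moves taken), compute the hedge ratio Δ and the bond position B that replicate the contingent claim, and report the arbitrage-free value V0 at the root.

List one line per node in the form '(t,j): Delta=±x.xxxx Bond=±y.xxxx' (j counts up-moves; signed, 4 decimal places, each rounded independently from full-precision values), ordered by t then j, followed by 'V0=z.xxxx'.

Under the risk-neutral measure, an up-move has probability p* = (R−d)/(u−d) = 0.8571 and values discount at R = 1.03.
Payoff layer (t=2): V(2,0)=0.0000, V(2,1)=0.0000, V(2,2)=5.2880
Node (1,0) S=25.5000: V=(p*·0.0000+(1−p*)·0.0000)/1.03=0.0000; Δ=(0.0000−0.0000)/(27.0300−21.6750)=0.0000; B=V−Δ·S=0.0000
Node (1,1) S=31.8000: V=(p*·5.2880+(1−p*)·0.0000)/1.03=4.4006; Δ=(5.2880−0.0000)/(33.7080−27.0300)=0.7919; B=V−Δ·S=-20.7804
Node (0,0) S=30.0000: V=(p*·4.4006+(1−p*)·0.0000)/1.03=3.6620; Δ=(4.4006−0.0000)/(31.8000−25.5000)=0.6985; B=V−Δ·S=-17.2930
The time-0 hedge costs 3.6620, which is the no-arbitrage price.

(0,0): Delta=0.6985 Bond=-17.2930
(1,0): Delta=0.0000 Bond=0.0000
(1,1): Delta=0.7919 Bond=-20.7804
V0=3.6620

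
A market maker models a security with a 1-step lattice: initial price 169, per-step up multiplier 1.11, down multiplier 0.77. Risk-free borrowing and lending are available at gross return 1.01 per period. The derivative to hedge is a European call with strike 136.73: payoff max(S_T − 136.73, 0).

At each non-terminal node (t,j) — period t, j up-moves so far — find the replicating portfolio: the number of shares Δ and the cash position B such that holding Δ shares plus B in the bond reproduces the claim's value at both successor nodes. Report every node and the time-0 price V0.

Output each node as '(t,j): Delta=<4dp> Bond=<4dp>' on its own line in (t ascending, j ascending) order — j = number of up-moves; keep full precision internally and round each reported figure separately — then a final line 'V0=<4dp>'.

(0,0): Delta=0.8851 Bond=-114.0425
V0=35.5457

Since d<R<u, set p* = (R−d)/(u−d) = 0.7059; price each node as the discounted p*-expectation of its children.
Terminal payoffs: V(1,0)=0.0000, V(1,1)=50.8600
(0,0): S=169.0000. Δ = (V_up−V_dn)/(S_up−S_dn) = (50.8600−0.0000)/(187.5900−130.1300) = 0.8851. V = [p*·50.8600 + (1−p*)·0.0000]/1.01 = 35.5457. B = V − Δ·S = -114.0425.
Self-financing check: at every node Δ·S+B equals the discounted successor values.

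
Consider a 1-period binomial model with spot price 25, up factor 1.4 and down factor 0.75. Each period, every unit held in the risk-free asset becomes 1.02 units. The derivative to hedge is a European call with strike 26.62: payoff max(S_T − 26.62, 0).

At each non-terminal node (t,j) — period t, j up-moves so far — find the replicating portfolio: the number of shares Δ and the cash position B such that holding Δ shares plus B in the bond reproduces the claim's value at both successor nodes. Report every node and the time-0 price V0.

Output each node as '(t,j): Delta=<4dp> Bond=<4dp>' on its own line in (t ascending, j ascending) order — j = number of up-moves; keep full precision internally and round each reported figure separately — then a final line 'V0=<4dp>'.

No-arbitrage ⇒ martingale measure with p* = (R−d)/(u−d) = 0.4154.
At expiry t=1: V(1,0)=0.0000, V(1,1)=8.3800
  t=0,j=0: stock 25.0000 → up 35.0000 (V=8.3800), down 18.7500 (V=0.0000). Price 3.4127; hedge Δ=0.5157, bond B=-9.4796.
Check: Δ(0,0)·S0 + B(0,0) = 3.4127 = V0.

(0,0): Delta=0.5157 Bond=-9.4796
V0=3.4127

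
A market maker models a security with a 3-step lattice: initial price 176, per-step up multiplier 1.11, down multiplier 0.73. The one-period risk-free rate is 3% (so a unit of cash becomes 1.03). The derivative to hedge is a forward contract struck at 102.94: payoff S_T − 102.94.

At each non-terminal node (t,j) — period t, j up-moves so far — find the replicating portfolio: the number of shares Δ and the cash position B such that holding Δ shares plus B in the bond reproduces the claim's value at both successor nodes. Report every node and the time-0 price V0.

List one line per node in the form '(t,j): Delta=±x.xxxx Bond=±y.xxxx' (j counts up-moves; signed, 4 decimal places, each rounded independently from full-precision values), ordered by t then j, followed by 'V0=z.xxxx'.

(0,0): Delta=1.0000 Bond=-94.2047
(1,0): Delta=1.0000 Bond=-97.0308
(1,1): Delta=1.0000 Bond=-97.0308
(2,0): Delta=1.0000 Bond=-99.9417
(2,1): Delta=1.0000 Bond=-99.9417
(2,2): Delta=1.0000 Bond=-99.9417
V0=81.7953

Risk-neutral probability p* = (R−d)/(u−d) = (1.03−0.73)/(1.11−0.73) = 0.7895.
Terminal payoffs: V(3,0)=-34.4730, V(3,1)=1.1673, V(3,2)=55.3602, V(3,3)=137.7631
(2,0): S=93.7904. Δ = (V_up−V_dn)/(S_up−S_dn) = (1.1673−-34.4730)/(104.1073−68.4670) = 1.0000. V = [p*·1.1673 + (1−p*)·-34.4730]/1.03 = -6.1513. B = V − Δ·S = -99.9417.
(2,1): S=142.6128. Δ = (V_up−V_dn)/(S_up−S_dn) = (55.3602−1.1673)/(158.3002−104.1073) = 1.0000. V = [p*·55.3602 + (1−p*)·1.1673]/1.03 = 42.6711. B = V − Δ·S = -99.9417.
(2,2): S=216.8496. Δ = (V_up−V_dn)/(S_up−S_dn) = (137.7631−55.3602)/(240.7031−158.3002) = 1.0000. V = [p*·137.7631 + (1−p*)·55.3602]/1.03 = 116.9079. B = V − Δ·S = -99.9417.
(1,0): S=128.4800. Δ = (V_up−V_dn)/(S_up−S_dn) = (42.6711−-6.1513)/(142.6128−93.7904) = 1.0000. V = [p*·42.6711 + (1−p*)·-6.1513]/1.03 = 31.4492. B = V − Δ·S = -97.0308.
(1,1): S=195.3600. Δ = (V_up−V_dn)/(S_up−S_dn) = (116.9079−42.6711)/(216.8496−142.6128) = 1.0000. V = [p*·116.9079 + (1−p*)·42.6711]/1.03 = 98.3292. B = V − Δ·S = -97.0308.
(0,0): S=176.0000. Δ = (V_up−V_dn)/(S_up−S_dn) = (98.3292−31.4492)/(195.3600−128.4800) = 1.0000. V = [p*·98.3292 + (1−p*)·31.4492]/1.03 = 81.7953. B = V − Δ·S = -94.2047.
Check: Δ(0,0)·S0 + B(0,0) = 81.7953 = V0.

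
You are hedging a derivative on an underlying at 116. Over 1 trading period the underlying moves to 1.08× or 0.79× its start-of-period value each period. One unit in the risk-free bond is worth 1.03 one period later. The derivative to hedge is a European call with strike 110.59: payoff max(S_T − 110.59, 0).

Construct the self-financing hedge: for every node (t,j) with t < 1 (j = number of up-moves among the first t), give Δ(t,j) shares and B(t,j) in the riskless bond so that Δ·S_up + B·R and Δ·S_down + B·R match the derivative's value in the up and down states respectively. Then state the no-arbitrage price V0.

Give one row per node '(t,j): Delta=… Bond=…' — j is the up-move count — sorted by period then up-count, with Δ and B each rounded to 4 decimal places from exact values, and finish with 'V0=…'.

(0,0): Delta=0.4367 Bond=-38.8520
V0=11.8031

Risk-neutral probability p* = (R−d)/(u−d) = (1.03−0.79)/(1.08−0.79) = 0.8276.
Payoff layer (t=1): V(1,0)=0.0000, V(1,1)=14.6900
Node (0,0) S=116.0000: V=(p*·14.6900+(1−p*)·0.0000)/1.03=11.8031; Δ=(14.6900−0.0000)/(125.2800−91.6400)=0.4367; B=V−Δ·S=-38.8520
The time-0 hedge costs 11.8031, which is the no-arbitrage price.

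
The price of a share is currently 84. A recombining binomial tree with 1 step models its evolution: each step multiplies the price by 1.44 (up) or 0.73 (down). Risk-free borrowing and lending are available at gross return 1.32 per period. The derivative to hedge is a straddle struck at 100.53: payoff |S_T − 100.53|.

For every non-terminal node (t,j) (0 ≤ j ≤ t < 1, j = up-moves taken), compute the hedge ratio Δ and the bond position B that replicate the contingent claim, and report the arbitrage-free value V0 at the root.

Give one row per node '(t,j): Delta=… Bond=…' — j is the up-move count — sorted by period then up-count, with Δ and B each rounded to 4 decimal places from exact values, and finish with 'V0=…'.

(0,0): Delta=-0.3149 Bond=44.3326
V0=17.8819

Under the risk-neutral measure, an up-move has probability p* = (R−d)/(u−d) = 0.8310 and values discount at R = 1.32.
Terminal payoffs: V(1,0)=39.2100, V(1,1)=20.4300
  t=0,j=0: stock 84.0000 → up 120.9600 (V=20.4300), down 61.3200 (V=39.2100). Price 17.8819; hedge Δ=-0.3149, bond B=44.3326.
Check: Δ(0,0)·S0 + B(0,0) = 17.8819 = V0.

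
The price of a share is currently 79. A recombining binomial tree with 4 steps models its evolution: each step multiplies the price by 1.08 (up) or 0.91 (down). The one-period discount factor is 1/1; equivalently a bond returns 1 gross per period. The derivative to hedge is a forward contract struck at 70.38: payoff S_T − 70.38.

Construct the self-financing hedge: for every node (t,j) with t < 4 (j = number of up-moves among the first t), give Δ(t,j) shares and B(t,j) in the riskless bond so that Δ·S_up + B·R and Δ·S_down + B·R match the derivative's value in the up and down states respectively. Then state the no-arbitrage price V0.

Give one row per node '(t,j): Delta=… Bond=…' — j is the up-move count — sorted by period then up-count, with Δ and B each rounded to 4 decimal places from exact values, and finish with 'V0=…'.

Since d<R<u, set p* = (R−d)/(u−d) = 0.5294; price each node as the discounted p*-expectation of its children.
Terminal values V(4,·): V(4,0)=-16.2058, V(4,1)=-6.0853, V(4,2)=5.9258, V(4,3)=20.1807, V(4,4)=37.0986
(3,0): S=59.5321. Δ = (V_up−V_dn)/(S_up−S_dn) = (-6.0853−-16.2058)/(64.2947−54.1742) = 1.0000. V = [p*·-6.0853 + (1−p*)·-16.2058]/1 = -10.8479. B = V − Δ·S = -70.3800.
(3,1): S=70.6535. Δ = (V_up−V_dn)/(S_up−S_dn) = (5.9258−-6.0853)/(76.3058−64.2947) = 1.0000. V = [p*·5.9258 + (1−p*)·-6.0853]/1 = 0.2735. B = V − Δ·S = -70.3800.
(3,2): S=83.8525. Δ = (V_up−V_dn)/(S_up−S_dn) = (20.1807−5.9258)/(90.5607−76.3058) = 1.0000. V = [p*·20.1807 + (1−p*)·5.9258]/1 = 13.4725. B = V − Δ·S = -70.3800.
(3,3): S=99.5172. Δ = (V_up−V_dn)/(S_up−S_dn) = (37.0986−20.1807)/(107.4786−90.5607) = 1.0000. V = [p*·37.0986 + (1−p*)·20.1807]/1 = 29.1372. B = V − Δ·S = -70.3800.
(2,0): S=65.4199. Δ = (V_up−V_dn)/(S_up−S_dn) = (0.2735−-10.8479)/(70.6535−59.5321) = 1.0000. V = [p*·0.2735 + (1−p*)·-10.8479]/1 = -4.9601. B = V − Δ·S = -70.3800.
(2,1): S=77.6412. Δ = (V_up−V_dn)/(S_up−S_dn) = (13.4725−0.2735)/(83.8525−70.6535) = 1.0000. V = [p*·13.4725 + (1−p*)·0.2735]/1 = 7.2612. B = V − Δ·S = -70.3800.
(2,2): S=92.1456. Δ = (V_up−V_dn)/(S_up−S_dn) = (29.1372−13.4725)/(99.5172−83.8525) = 1.0000. V = [p*·29.1372 + (1−p*)·13.4725]/1 = 21.7656. B = V − Δ·S = -70.3800.
(1,0): S=71.8900. Δ = (V_up−V_dn)/(S_up−S_dn) = (7.2612−-4.9601)/(77.6412−65.4199) = 1.0000. V = [p*·7.2612 + (1−p*)·-4.9601]/1 = 1.5100. B = V − Δ·S = -70.3800.
(1,1): S=85.3200. Δ = (V_up−V_dn)/(S_up−S_dn) = (21.7656−7.2612)/(92.1456−77.6412) = 1.0000. V = [p*·21.7656 + (1−p*)·7.2612]/1 = 14.9400. B = V − Δ·S = -70.3800.
(0,0): S=79.0000. Δ = (V_up−V_dn)/(S_up−S_dn) = (14.9400−1.5100)/(85.3200−71.8900) = 1.0000. V = [p*·14.9400 + (1−p*)·1.5100]/1 = 8.6200. B = V − Δ·S = -70.3800.
Each (Δ,B) replicates both successor values, so the strategy is self-financing and V0 is arbitrage-free.

(0,0): Delta=1.0000 Bond=-70.3800
(1,0): Delta=1.0000 Bond=-70.3800
(1,1): Delta=1.0000 Bond=-70.3800
(2,0): Delta=1.0000 Bond=-70.3800
(2,1): Delta=1.0000 Bond=-70.3800
(2,2): Delta=1.0000 Bond=-70.3800
(3,0): Delta=1.0000 Bond=-70.3800
(3,1): Delta=1.0000 Bond=-70.3800
(3,2): Delta=1.0000 Bond=-70.3800
(3,3): Delta=1.0000 Bond=-70.3800
V0=8.6200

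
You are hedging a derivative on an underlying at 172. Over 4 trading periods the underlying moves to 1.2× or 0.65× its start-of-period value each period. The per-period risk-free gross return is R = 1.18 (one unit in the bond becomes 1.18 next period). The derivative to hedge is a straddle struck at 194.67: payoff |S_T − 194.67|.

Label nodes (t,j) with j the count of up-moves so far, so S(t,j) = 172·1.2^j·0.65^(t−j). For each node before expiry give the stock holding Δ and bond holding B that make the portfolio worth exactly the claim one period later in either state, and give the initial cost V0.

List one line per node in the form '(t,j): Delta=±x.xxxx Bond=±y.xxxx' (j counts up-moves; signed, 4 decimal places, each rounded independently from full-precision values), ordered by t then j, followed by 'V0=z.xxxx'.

Risk-neutral probability p* = (R−d)/(u−d) = (1.18−0.65)/(1.2−0.65) = 0.9636.
Terminal payoffs: V(4,0)=163.9669, V(4,1)=137.9874, V(4,2)=90.0252, V(4,3)=1.4796, V(4,4)=161.9892
  t=3,j=0: stock 47.2355 → up 56.6826 (V=137.9874), down 30.7031 (V=163.9669). Price 117.7391; hedge Δ=-1.0000, bond B=164.9746.
  t=3,j=1: stock 87.2040 → up 104.6448 (V=90.0252), down 56.6826 (V=137.9874). Price 77.7706; hedge Δ=-1.0000, bond B=164.9746.
  t=3,j=2: stock 160.9920 → up 193.1904 (V=1.4796), down 104.6448 (V=90.0252). Price 3.9826; hedge Δ=-1.0000, bond B=164.9746.
  t=3,j=3: stock 297.2160 → up 356.6592 (V=161.9892), down 193.1904 (V=1.4796). Price 132.3326; hedge Δ=0.9819, bond B=-159.5030.
  t=2,j=0: stock 72.6700 → up 87.2040 (V=77.7706), down 47.2355 (V=117.7391). Price 67.1390; hedge Δ=-1.0000, bond B=139.8090.
  t=2,j=1: stock 134.1600 → up 160.9920 (V=3.9826), down 87.2040 (V=77.7706). Price 5.6490; hedge Δ=-1.0000, bond B=139.8090.
  t=2,j=2: stock 247.6800 → up 297.2160 (V=132.3326), down 160.9920 (V=3.9826). Price 108.1910; hedge Δ=0.9422, bond B=-125.1727.
  t=1,j=0: stock 111.8000 → up 134.1600 (V=5.6490), down 72.6700 (V=67.1390). Price 6.6822; hedge Δ=-1.0000, bond B=118.4822.
  t=1,j=1: stock 206.4000 → up 247.6800 (V=108.1910), down 134.1600 (V=5.6490). Price 88.5273; hedge Δ=0.9033, bond B=-97.9127.
  t=0,j=0: stock 172.0000 → up 206.4000 (V=88.5273), down 111.8000 (V=6.6822). Price 72.5009; hedge Δ=0.8652, bond B=-76.3083.
Each (Δ,B) replicates both successor values, so the strategy is self-financing and V0 is arbitrage-free.

(0,0): Delta=0.8652 Bond=-76.3083
(1,0): Delta=-1.0000 Bond=118.4822
(1,1): Delta=0.9033 Bond=-97.9127
(2,0): Delta=-1.0000 Bond=139.8090
(2,1): Delta=-1.0000 Bond=139.8090
(2,2): Delta=0.9422 Bond=-125.1727
(3,0): Delta=-1.0000 Bond=164.9746
(3,1): Delta=-1.0000 Bond=164.9746
(3,2): Delta=-1.0000 Bond=164.9746
(3,3): Delta=0.9819 Bond=-159.5030
V0=72.5009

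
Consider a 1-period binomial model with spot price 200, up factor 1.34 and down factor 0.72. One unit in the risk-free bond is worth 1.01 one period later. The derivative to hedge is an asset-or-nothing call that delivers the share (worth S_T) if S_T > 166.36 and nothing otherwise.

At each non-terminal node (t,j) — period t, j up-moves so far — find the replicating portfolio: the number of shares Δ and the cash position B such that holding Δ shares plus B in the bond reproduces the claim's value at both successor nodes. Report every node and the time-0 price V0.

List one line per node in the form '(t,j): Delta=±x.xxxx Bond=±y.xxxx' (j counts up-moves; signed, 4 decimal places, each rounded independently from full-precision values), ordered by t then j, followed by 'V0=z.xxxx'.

Since d<R<u, set p* = (R−d)/(u−d) = 0.4677; price each node as the discounted p*-expectation of its children.
Terminal values V(1,·): V(1,0)=0.0000, V(1,1)=268.0000
Node (0,0) S=200.0000: V=(p*·268.0000+(1−p*)·0.0000)/1.01=124.1137; Δ=(268.0000−0.0000)/(268.0000−144.0000)=2.1613; B=V−Δ·S=-308.1444
Each (Δ,B) replicates both successor values, so the strategy is self-financing and V0 is arbitrage-free.

(0,0): Delta=2.1613 Bond=-308.1444
V0=124.1137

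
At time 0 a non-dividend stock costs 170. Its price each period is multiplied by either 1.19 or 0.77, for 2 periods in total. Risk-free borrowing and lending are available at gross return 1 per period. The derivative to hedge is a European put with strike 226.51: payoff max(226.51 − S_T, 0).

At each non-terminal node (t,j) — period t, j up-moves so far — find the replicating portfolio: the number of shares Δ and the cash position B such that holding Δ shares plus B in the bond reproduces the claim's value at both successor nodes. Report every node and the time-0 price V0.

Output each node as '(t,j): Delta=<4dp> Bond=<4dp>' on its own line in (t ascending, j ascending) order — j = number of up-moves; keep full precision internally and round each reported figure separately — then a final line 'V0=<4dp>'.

Since d<R<u, set p* = (R−d)/(u−d) = 0.5476; price each node as the discounted p*-expectation of its children.
Terminal payoffs: V(2,0)=125.7170, V(2,1)=70.7390, V(2,2)=0.0000
Node (1,0) S=130.9000: V=(p*·70.7390+(1−p*)·125.7170)/1=95.6100; Δ=(70.7390−125.7170)/(155.7710−100.7930)=-1.0000; B=V−Δ·S=226.5100
Node (1,1) S=202.3000: V=(p*·0.0000+(1−p*)·70.7390)/1=32.0010; Δ=(0.0000−70.7390)/(240.7370−155.7710)=-0.8326; B=V−Δ·S=200.4272
Node (0,0) S=170.0000: V=(p*·32.0010+(1−p*)·95.6100)/1=60.7765; Δ=(32.0010−95.6100)/(202.3000−130.9000)=-0.8909; B=V−Δ·S=212.2265
Check: Δ(0,0)·S0 + B(0,0) = 60.7765 = V0.

(0,0): Delta=-0.8909 Bond=212.2265
(1,0): Delta=-1.0000 Bond=226.5100
(1,1): Delta=-0.8326 Bond=200.4272
V0=60.7765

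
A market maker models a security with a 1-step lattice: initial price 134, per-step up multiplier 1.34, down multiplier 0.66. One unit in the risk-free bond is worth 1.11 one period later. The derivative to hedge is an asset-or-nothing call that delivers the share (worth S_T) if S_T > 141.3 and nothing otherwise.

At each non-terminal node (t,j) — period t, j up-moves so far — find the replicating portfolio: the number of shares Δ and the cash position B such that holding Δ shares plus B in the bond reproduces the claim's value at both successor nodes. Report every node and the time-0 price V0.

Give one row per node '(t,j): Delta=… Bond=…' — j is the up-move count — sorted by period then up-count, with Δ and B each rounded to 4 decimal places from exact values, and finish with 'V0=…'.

Since d<R<u, set p* = (R−d)/(u−d) = 0.6618; price each node as the discounted p*-expectation of its children.
Payoff layer (t=1): V(1,0)=0.0000, V(1,1)=179.5600
(0,0): S=134.0000. Δ = (V_up−V_dn)/(S_up−S_dn) = (179.5600−0.0000)/(179.5600−88.4400) = 1.9706. V = [p*·179.5600 + (1−p*)·0.0000]/1.11 = 107.0509. B = V − Δ·S = -157.0079.
Root portfolio cost Δ·134+B reproduces V0=107.0509.

(0,0): Delta=1.9706 Bond=-157.0079
V0=107.0509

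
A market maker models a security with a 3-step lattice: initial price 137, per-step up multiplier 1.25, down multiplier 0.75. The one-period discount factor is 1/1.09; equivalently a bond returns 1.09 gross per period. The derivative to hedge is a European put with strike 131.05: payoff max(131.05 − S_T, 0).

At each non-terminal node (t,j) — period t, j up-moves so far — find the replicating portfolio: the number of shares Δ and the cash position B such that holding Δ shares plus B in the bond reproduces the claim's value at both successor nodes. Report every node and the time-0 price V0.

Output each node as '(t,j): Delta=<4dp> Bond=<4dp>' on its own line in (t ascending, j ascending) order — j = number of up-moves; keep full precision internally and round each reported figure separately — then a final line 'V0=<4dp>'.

(0,0): Delta=-0.2342 Bond=39.5334
(1,0): Delta=-0.6418 Bond=84.9787
(1,1): Delta=-0.1190 Bond=23.3798
(2,0): Delta=-1.0000 Bond=120.2294
(2,1): Delta=-0.5407 Bond=79.6373
(2,2): Delta=0.0000 Bond=0.0000
V0=7.4544

The replicating-portfolio and risk-neutral prices coincide; use p* = (1.09−0.75)/(1.25−0.75) = 0.6800 for the latter.
Terminal payoffs: V(3,0)=73.2531, V(3,1)=34.7219, V(3,2)=0.0000, V(3,3)=0.0000
Node (2,0) S=77.0625: V=(p*·34.7219+(1−p*)·73.2531)/1.09=43.1669; Δ=(34.7219−73.2531)/(96.3281−57.7969)=-1.0000; B=V−Δ·S=120.2294
Node (2,1) S=128.4375: V=(p*·0.0000+(1−p*)·34.7219)/1.09=10.1936; Δ=(0.0000−34.7219)/(160.5469−96.3281)=-0.5407; B=V−Δ·S=79.6373
Node (2,2) S=214.0625: V=(p*·0.0000+(1−p*)·0.0000)/1.09=0.0000; Δ=(0.0000−0.0000)/(267.5781−160.5469)=0.0000; B=V−Δ·S=0.0000
Node (1,0) S=102.7500: V=(p*·10.1936+(1−p*)·43.1669)/1.09=19.0321; Δ=(10.1936−43.1669)/(128.4375−77.0625)=-0.6418; B=V−Δ·S=84.9787
Node (1,1) S=171.2500: V=(p*·0.0000+(1−p*)·10.1936)/1.09=2.9926; Δ=(0.0000−10.1936)/(214.0625−128.4375)=-0.1190; B=V−Δ·S=23.3798
Node (0,0) S=137.0000: V=(p*·2.9926+(1−p*)·19.0321)/1.09=7.4544; Δ=(2.9926−19.0321)/(171.2500−102.7500)=-0.2342; B=V−Δ·S=39.5334
Root portfolio cost Δ·137+B reproduces V0=7.4544.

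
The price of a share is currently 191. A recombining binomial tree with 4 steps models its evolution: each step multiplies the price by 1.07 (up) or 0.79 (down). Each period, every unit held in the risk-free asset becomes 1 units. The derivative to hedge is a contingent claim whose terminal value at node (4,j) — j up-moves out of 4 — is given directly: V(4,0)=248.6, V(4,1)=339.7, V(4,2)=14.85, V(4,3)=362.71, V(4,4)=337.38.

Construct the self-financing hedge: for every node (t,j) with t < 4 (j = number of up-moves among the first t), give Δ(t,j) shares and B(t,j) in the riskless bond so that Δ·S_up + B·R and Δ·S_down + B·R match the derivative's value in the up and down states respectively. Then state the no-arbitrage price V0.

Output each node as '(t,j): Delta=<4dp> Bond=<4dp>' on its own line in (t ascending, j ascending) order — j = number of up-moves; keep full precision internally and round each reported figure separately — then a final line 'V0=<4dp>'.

(0,0): Delta=1.7167 Bond=-48.0940
(1,0): Delta=1.8828 Bond=-73.1559
(1,1): Delta=1.6758 Bond=-39.7400
(2,0): Delta=-6.6172 Bond=940.0728
(2,1): Delta=3.9747 Bond=-410.8988
(2,2): Delta=1.1100 Bond=83.9796
(3,0): Delta=3.4550 Bond=-8.4321
(3,1): Delta=-9.0961 Bond=1256.2411
(3,2): Delta=7.1915 Bond=-966.6121
(3,3): Delta=-0.3866 Bond=434.1768
V0=279.7944

Risk-neutral probability p* = (R−d)/(u−d) = (1−0.79)/(1.07−0.79) = 0.7500.
At expiry t=4: V(4,0)=248.6000, V(4,1)=339.7000, V(4,2)=14.8500, V(4,3)=362.7100, V(4,4)=337.3800
Node (3,0) S=94.1704: V=(p*·339.7000+(1−p*)·248.6000)/1=316.9250; Δ=(339.7000−248.6000)/(100.7624−74.3947)=3.4550; B=V−Δ·S=-8.4321
Node (3,1) S=127.5473: V=(p*·14.8500+(1−p*)·339.7000)/1=96.0625; Δ=(14.8500−339.7000)/(136.4756−100.7624)=-9.0961; B=V−Δ·S=1256.2411
Node (3,2) S=172.7540: V=(p*·362.7100+(1−p*)·14.8500)/1=275.7450; Δ=(362.7100−14.8500)/(184.8467−136.4756)=7.1915; B=V−Δ·S=-966.6121
Node (3,3) S=233.9832: V=(p*·337.3800+(1−p*)·362.7100)/1=343.7125; Δ=(337.3800−362.7100)/(250.3620−184.8467)=-0.3866; B=V−Δ·S=434.1768
Node (2,0) S=119.2031: V=(p*·96.0625+(1−p*)·316.9250)/1=151.2781; Δ=(96.0625−316.9250)/(127.5473−94.1704)=-6.6172; B=V−Δ·S=940.0728
Node (2,1) S=161.4523: V=(p*·275.7450+(1−p*)·96.0625)/1=230.8244; Δ=(275.7450−96.0625)/(172.7540−127.5473)=3.9747; B=V−Δ·S=-410.8988
Node (2,2) S=218.6759: V=(p*·343.7125+(1−p*)·275.7450)/1=326.7206; Δ=(343.7125−275.7450)/(233.9832−172.7540)=1.1100; B=V−Δ·S=83.9796
Node (1,0) S=150.8900: V=(p*·230.8244+(1−p*)·151.2781)/1=210.9378; Δ=(230.8244−151.2781)/(161.4523−119.2031)=1.8828; B=V−Δ·S=-73.1559
Node (1,1) S=204.3700: V=(p*·326.7206+(1−p*)·230.8244)/1=302.7466; Δ=(326.7206−230.8244)/(218.6759−161.4523)=1.6758; B=V−Δ·S=-39.7400
Node (0,0) S=191.0000: V=(p*·302.7466+(1−p*)·210.9378)/1=279.7944; Δ=(302.7466−210.9378)/(204.3700−150.8900)=1.7167; B=V−Δ·S=-48.0940
Each (Δ,B) replicates both successor values, so the strategy is self-financing and V0 is arbitrage-free.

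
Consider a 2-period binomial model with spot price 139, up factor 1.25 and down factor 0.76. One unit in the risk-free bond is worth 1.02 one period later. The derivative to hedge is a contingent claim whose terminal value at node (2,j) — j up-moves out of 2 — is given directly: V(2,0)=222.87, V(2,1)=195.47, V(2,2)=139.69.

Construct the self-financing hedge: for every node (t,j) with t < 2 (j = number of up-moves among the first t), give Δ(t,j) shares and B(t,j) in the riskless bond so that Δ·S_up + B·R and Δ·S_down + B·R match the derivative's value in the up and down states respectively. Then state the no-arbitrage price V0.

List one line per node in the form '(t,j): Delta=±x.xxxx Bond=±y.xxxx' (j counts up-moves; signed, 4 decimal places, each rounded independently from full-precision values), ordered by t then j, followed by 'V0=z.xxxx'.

Since d<R<u, set p* = (R−d)/(u−d) = 0.5306; price each node as the discounted p*-expectation of its children.
Terminal values V(2,·): V(2,0)=222.8700, V(2,1)=195.4700, V(2,2)=139.6900
Node (1,0) S=105.6400: V=(p*·195.4700+(1−p*)·222.8700)/1.02=204.2463; Δ=(195.4700−222.8700)/(132.0500−80.2864)=-0.5293; B=V−Δ·S=260.1647
Node (1,1) S=173.7500: V=(p*·139.6900+(1−p*)·195.4700)/1.02=162.6200; Δ=(139.6900−195.4700)/(217.1875−132.0500)=-0.6552; B=V−Δ·S=276.4568
Node (0,0) S=139.0000: V=(p*·162.6200+(1−p*)·204.2463)/1.02=178.5872; Δ=(162.6200−204.2463)/(173.7500−105.6400)=-0.6112; B=V−Δ·S=263.5387
Each (Δ,B) replicates both successor values, so the strategy is self-financing and V0 is arbitrage-free.

(0,0): Delta=-0.6112 Bond=263.5387
(1,0): Delta=-0.5293 Bond=260.1647
(1,1): Delta=-0.6552 Bond=276.4568
V0=178.5872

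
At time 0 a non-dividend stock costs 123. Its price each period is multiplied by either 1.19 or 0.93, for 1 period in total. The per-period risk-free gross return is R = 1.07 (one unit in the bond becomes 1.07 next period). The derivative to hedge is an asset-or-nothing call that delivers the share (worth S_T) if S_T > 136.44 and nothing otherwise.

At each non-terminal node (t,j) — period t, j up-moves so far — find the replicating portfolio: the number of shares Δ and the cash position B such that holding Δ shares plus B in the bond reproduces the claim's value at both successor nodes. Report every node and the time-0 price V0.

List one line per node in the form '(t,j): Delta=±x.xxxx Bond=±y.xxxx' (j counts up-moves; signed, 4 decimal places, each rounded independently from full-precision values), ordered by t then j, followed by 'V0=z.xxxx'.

Under the risk-neutral measure, an up-move has probability p* = (R−d)/(u−d) = 0.5385 and values discount at R = 1.07.
Terminal payoffs: V(1,0)=0.0000, V(1,1)=146.3700
  t=0,j=0: stock 123.0000 → up 146.3700 (V=146.3700), down 114.3900 (V=0.0000). Price 73.6585; hedge Δ=4.5769, bond B=-489.3030.
The time-0 hedge costs 73.6585, which is the no-arbitrage price.

(0,0): Delta=4.5769 Bond=-489.3030
V0=73.6585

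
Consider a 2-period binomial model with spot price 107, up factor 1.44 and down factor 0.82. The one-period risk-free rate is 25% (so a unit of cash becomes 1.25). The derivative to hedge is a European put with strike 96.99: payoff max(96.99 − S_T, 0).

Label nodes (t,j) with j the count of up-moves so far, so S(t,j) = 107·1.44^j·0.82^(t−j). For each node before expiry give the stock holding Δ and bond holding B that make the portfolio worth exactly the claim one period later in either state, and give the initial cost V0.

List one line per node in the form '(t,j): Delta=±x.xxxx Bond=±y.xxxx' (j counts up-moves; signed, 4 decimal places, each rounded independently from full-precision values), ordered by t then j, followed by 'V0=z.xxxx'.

(0,0): Delta=-0.0925 Bond=11.4078
(1,0): Delta=-0.4604 Bond=46.5319
(1,1): Delta=0.0000 Bond=0.0000
V0=1.5052

Risk-neutral probability p* = (R−d)/(u−d) = (1.25−0.82)/(1.44−0.82) = 0.6935.
At expiry t=2: V(2,0)=25.0432, V(2,1)=0.0000, V(2,2)=0.0000
  t=1,j=0: stock 87.7400 → up 126.3456 (V=0.0000), down 71.9468 (V=25.0432). Price 6.1396; hedge Δ=-0.4604, bond B=46.5319.
  t=1,j=1: stock 154.0800 → up 221.8752 (V=0.0000), down 126.3456 (V=0.0000). Price 0.0000; hedge Δ=0.0000, bond B=0.0000.
  t=0,j=0: stock 107.0000 → up 154.0800 (V=0.0000), down 87.7400 (V=6.1396). Price 1.5052; hedge Δ=-0.0925, bond B=11.4078.
Self-financing check: at every node Δ·S+B equals the discounted successor values.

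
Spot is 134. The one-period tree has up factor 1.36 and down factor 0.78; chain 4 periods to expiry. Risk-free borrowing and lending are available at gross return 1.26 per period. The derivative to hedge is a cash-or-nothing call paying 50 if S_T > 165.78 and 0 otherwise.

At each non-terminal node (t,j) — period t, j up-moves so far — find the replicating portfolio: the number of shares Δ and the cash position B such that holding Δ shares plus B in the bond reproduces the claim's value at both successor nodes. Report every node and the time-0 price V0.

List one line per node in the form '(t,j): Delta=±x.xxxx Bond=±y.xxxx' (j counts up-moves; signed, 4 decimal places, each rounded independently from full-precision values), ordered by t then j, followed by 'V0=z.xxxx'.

Since d<R<u, set p* = (R−d)/(u−d) = 0.8276; price each node as the discounted p*-expectation of its children.
Terminal payoffs: V(4,0)=0.0000, V(4,1)=0.0000, V(4,2)=0.0000, V(4,3)=50.0000, V(4,4)=50.0000
  t=3,j=0: stock 63.5900 → up 86.4824 (V=0.0000), down 49.6002 (V=0.0000). Price 0.0000; hedge Δ=0.0000, bond B=0.0000.
  t=3,j=1: stock 110.8748 → up 150.7897 (V=0.0000), down 86.4824 (V=0.0000). Price 0.0000; hedge Δ=0.0000, bond B=0.0000.
  t=3,j=2: stock 193.3202 → up 262.9155 (V=50.0000), down 150.7897 (V=0.0000). Price 32.8407; hedge Δ=0.4459, bond B=-53.3662.
  t=3,j=3: stock 337.0711 → up 458.4167 (V=50.0000), down 262.9155 (V=50.0000). Price 39.6825; hedge Δ=0.0000, bond B=39.6825.
  t=2,j=0: stock 81.5256 → up 110.8748 (V=0.0000), down 63.5900 (V=0.0000). Price 0.0000; hedge Δ=0.0000, bond B=0.0000.
  t=2,j=1: stock 142.1472 → up 193.3202 (V=32.8407), down 110.8748 (V=0.0000). Price 21.5703; hedge Δ=0.3983, bond B=-35.0517.
  t=2,j=2: stock 247.8464 → up 337.0711 (V=39.6825), down 193.3202 (V=32.8407). Price 30.5579; hedge Δ=0.0476, bond B=18.7616.
  t=1,j=0: stock 104.5200 → up 142.1472 (V=21.5703), down 81.5256 (V=0.0000). Price 14.1677; hedge Δ=0.3558, bond B=-23.0224.
  t=1,j=1: stock 182.2400 → up 247.8464 (V=30.5579), down 142.1472 (V=21.5703). Price 23.0224; hedge Δ=0.0850, bond B=7.5266.
  t=0,j=0: stock 134.0000 → up 182.2400 (V=23.0224), down 104.5200 (V=14.1677). Price 17.0601; hedge Δ=0.1139, bond B=1.7933.
Each (Δ,B) replicates both successor values, so the strategy is self-financing and V0 is arbitrage-free.

(0,0): Delta=0.1139 Bond=1.7933
(1,0): Delta=0.3558 Bond=-23.0224
(1,1): Delta=0.0850 Bond=7.5266
(2,0): Delta=0.0000 Bond=0.0000
(2,1): Delta=0.3983 Bond=-35.0517
(2,2): Delta=0.0476 Bond=18.7616
(3,0): Delta=0.0000 Bond=0.0000
(3,1): Delta=0.0000 Bond=0.0000
(3,2): Delta=0.4459 Bond=-53.3662
(3,3): Delta=0.0000 Bond=39.6825
V0=17.0601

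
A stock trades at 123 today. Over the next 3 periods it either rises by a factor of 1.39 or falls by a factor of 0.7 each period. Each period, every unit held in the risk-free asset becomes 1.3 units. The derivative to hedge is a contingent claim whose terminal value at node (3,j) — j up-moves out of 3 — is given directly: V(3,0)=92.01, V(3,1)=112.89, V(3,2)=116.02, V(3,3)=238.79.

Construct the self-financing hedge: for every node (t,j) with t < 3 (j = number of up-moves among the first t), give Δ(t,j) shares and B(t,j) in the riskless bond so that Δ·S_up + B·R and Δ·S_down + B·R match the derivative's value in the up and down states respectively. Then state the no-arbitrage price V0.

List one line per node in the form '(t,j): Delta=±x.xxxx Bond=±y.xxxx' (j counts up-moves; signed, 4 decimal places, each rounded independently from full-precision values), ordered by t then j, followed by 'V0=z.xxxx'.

(0,0): Delta=0.6547 Bond=8.9411
(1,0): Delta=0.0705 Bond=61.9186
(1,1): Delta=0.6988 Bond=4.0792
(2,0): Delta=0.5021 Bond=54.4826
(2,1): Delta=0.0379 Bond=84.3959
(2,2): Delta=0.7487 Bond=-6.5610
V0=89.4634

The replicating-portfolio and risk-neutral prices coincide; use p* = (1.3−0.7)/(1.39−0.7) = 0.8696 for the latter.
Terminal payoffs: V(3,0)=92.0100, V(3,1)=112.8900, V(3,2)=116.0200, V(3,3)=238.7900
Node (2,0) S=60.2700: V=(p*·112.8900+(1−p*)·92.0100)/1.3=84.7435; Δ=(112.8900−92.0100)/(83.7753−42.1890)=0.5021; B=V−Δ·S=54.4826
Node (2,1) S=119.6790: V=(p*·116.0200+(1−p*)·112.8900)/1.3=88.9321; Δ=(116.0200−112.8900)/(166.3538−83.7753)=0.0379; B=V−Δ·S=84.3959
Node (2,2) S=237.6483: V=(p*·238.7900+(1−p*)·116.0200)/1.3=171.3666; Δ=(238.7900−116.0200)/(330.3311−166.3538)=0.7487; B=V−Δ·S=-6.5610
Node (1,0) S=86.1000: V=(p*·88.9321+(1−p*)·84.7435)/1.3=67.9890; Δ=(88.9321−84.7435)/(119.6790−60.2700)=0.0705; B=V−Δ·S=61.9186
Node (1,1) S=170.9700: V=(p*·171.3666+(1−p*)·88.9321)/1.3=123.5494; Δ=(171.3666−88.9321)/(237.6483−119.6790)=0.6988; B=V−Δ·S=4.0792
Node (0,0) S=123.0000: V=(p*·123.5494+(1−p*)·67.9890)/1.3=89.4634; Δ=(123.5494−67.9890)/(170.9700−86.1000)=0.6547; B=V−Δ·S=8.9411
Root portfolio cost Δ·123+B reproduces V0=89.4634.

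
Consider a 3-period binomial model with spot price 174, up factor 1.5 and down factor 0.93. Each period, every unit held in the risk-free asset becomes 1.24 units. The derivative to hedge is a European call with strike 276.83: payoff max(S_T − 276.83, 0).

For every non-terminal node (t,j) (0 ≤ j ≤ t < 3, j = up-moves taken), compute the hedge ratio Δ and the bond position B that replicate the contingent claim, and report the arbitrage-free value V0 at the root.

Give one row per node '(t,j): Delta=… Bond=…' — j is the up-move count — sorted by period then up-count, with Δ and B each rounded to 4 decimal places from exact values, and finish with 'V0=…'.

(0,0): Delta=0.7167 Bond=-79.9968
(1,0): Delta=0.4150 Bond=-50.3607
(1,1): Delta=0.8737 Bond=-140.1547
(2,0): Delta=0.0000 Bond=0.0000
(2,1): Delta=0.6307 Bond=-114.8224
(2,2): Delta=1.0000 Bond=-223.2500
V0=44.7160

No-arbitrage ⇒ martingale measure with p* = (R−d)/(u−d) = 0.5439.
At expiry t=3: V(3,0)=0.0000, V(3,1)=0.0000, V(3,2)=87.2650, V(3,3)=310.4200
  t=2,j=0: stock 150.4926 → up 225.7389 (V=0.0000), down 139.9581 (V=0.0000). Price 0.0000; hedge Δ=0.0000, bond B=0.0000.
  t=2,j=1: stock 242.7300 → up 364.0950 (V=87.2650), down 225.7389 (V=0.0000). Price 38.2741; hedge Δ=0.6307, bond B=-114.8224.
  t=2,j=2: stock 391.5000 → up 587.2500 (V=310.4200), down 364.0950 (V=87.2650). Price 168.2500; hedge Δ=1.0000, bond B=-223.2500.
  t=1,j=0: stock 161.8200 → up 242.7300 (V=38.2741), down 150.4926 (V=0.0000). Price 16.7869; hedge Δ=0.4150, bond B=-50.3607.
  t=1,j=1: stock 261.0000 → up 391.5000 (V=168.2500), down 242.7300 (V=38.2741). Price 87.8732; hedge Δ=0.8737, bond B=-140.1547.
  t=0,j=0: stock 174.0000 → up 261.0000 (V=87.8732), down 161.8200 (V=16.7869). Price 44.7160; hedge Δ=0.7167, bond B=-79.9968.
Root portfolio cost Δ·174+B reproduces V0=44.7160.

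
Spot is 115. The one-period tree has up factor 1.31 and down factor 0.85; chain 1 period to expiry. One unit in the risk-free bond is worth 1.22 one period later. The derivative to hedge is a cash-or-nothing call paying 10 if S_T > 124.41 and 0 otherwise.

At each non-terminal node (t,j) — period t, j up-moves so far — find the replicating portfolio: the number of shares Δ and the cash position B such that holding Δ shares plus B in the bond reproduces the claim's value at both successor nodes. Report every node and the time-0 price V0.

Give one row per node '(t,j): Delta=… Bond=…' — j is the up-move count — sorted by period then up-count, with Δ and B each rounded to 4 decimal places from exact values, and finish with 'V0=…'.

Since d<R<u, set p* = (R−d)/(u−d) = 0.8043; price each node as the discounted p*-expectation of its children.
Terminal payoffs: V(1,0)=0.0000, V(1,1)=10.0000
Node (0,0) S=115.0000: V=(p*·10.0000+(1−p*)·0.0000)/1.22=6.5930; Δ=(10.0000−0.0000)/(150.6500−97.7500)=0.1890; B=V−Δ·S=-15.1461
The time-0 hedge costs 6.5930, which is the no-arbitrage price.

(0,0): Delta=0.1890 Bond=-15.1461
V0=6.5930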